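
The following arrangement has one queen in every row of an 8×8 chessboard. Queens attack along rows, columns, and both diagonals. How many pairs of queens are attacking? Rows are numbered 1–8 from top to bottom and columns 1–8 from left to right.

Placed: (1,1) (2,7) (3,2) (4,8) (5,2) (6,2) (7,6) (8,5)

Same column: (3,2)–(5,2) (column 2); (3,2)–(6,2) (column 2); (5,2)–(6,2) (column 2).
Same diagonal: (3,2)–(7,6) (|3−7| = |2−6| = 4); (5,2)–(8,5) (|5−8| = |2−5| = 3); (7,6)–(8,5) (|7−8| = |6−5| = 1).
Total attacking pairs: 6.

6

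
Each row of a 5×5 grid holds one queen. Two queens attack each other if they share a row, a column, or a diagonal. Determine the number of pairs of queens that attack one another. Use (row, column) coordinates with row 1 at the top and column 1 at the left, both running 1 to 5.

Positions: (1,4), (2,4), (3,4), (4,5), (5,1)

Same column: (1,4)–(2,4) (column 4); (1,4)–(3,4) (column 4); (2,4)–(3,4) (column 4).
Same diagonal: (2,4)–(5,1) (|2−5| = |4−1| = 3); (3,4)–(4,5) (|3−4| = |4−5| = 1).
Total attacking pairs: 5.

5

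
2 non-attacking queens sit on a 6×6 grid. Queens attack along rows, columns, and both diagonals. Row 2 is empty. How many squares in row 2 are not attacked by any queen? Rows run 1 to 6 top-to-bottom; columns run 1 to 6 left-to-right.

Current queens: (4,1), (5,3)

3

(4,1) attacks row 2 at column 1 and diagonals 3.
(5,3) attacks row 2 at column 3 and diagonals 6.
Attacked columns: {1, 3, 6}. Safe: {2, 4, 5}.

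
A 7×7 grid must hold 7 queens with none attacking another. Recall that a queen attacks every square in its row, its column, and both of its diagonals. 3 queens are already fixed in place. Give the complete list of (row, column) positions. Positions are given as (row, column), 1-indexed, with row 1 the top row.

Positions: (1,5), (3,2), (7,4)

Row 2: attacked by (1,5)→{4,5,6}; (3,2)→{1,2,3}; (7,4)→{4}. Safe: 7. Place at column 7.
Row 4: attacked by (1,5)→{2,5}; (2,7)→{5,7}; (3,2)→{1,2,3}; (7,4)→{1,4,7}. Safe: 6. Place at column 6.
Row 5: attacked by (1,5)→{1,5}; (2,7)→{4,7}; (3,2)→{2,4}; (4,6)→{5,6,7}; (7,4)→{2,4,6}. Safe: 3. Place at column 3.
Row 6: attacked by (1,5)→{5}; (2,7)→{3,7}; (3,2)→{2,5}; (4,6)→{4,6}; (5,3)→{2,3,4}; (7,4)→{3,4,5}. Safe: 1. Place at column 1.
Columns [5, 7, 2, 6, 3, 1, 4], r−c [-4, -5, 1, -2, 2, 5, 3], r+c [6, 9, 5, 10, 8, 7, 11] are all distinct, so no two queens attack.

(1,5) (2,7) (3,2) (4,6) (5,3) (6,1) (7,4)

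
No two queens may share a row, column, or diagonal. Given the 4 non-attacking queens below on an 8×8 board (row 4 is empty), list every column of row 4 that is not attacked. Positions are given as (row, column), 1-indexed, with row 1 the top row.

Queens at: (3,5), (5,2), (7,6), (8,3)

columns 8

(3,5) attacks row 4 at column 5 and diagonals 4, 6.
(5,2) attacks row 4 at column 2 and diagonals 1, 3.
(7,6) attacks row 4 at column 6 and diagonals 3.
(8,3) attacks row 4 at column 3 and diagonals 7.
Attacked columns: {1, 2, 3, 4, 5, 6, 7}. Safe: {8}.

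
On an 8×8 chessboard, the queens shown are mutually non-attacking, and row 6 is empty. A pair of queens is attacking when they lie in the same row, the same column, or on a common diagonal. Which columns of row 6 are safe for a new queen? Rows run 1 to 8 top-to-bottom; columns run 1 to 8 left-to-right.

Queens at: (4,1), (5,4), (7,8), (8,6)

columns 2

(4,1) attacks row 6 at column 1 and diagonals 3.
(5,4) attacks row 6 at column 4 and diagonals 3, 5.
(7,8) attacks row 6 at column 8 and diagonals 7.
(8,6) attacks row 6 at column 6 and diagonals 4, 8.
Attacked columns: {1, 3, 4, 5, 6, 7, 8}. Safe: {2}.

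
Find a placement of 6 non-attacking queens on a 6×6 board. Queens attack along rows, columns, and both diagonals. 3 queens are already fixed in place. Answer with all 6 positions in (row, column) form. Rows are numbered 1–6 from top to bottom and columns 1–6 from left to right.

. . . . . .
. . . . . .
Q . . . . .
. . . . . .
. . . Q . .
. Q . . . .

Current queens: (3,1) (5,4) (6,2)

Row 1: attacked by (3,1)→{1,3}; (5,4)→{4}; (6,2)→{2}. Safe: 5, 6. Place at column 5.
Row 2: attacked by (1,5)→{4,5,6}; (3,1)→{1,2}; (5,4)→{1,4}; (6,2)→{2,6}. Safe: 3. Place at column 3.
Row 4: attacked by (1,5)→{2,5}; (2,3)→{1,3,5}; (3,1)→{1,2}; (5,4)→{3,4,5}; (6,2)→{2,4}. Safe: 6. Place at column 6.
Columns [5, 3, 1, 6, 4, 2], r−c [-4, -1, 2, -2, 1, 4], r+c [6, 5, 4, 10, 9, 8] are all distinct, so no two queens attack.

(1,5) (2,3) (3,1) (4,6) (5,4) (6,2)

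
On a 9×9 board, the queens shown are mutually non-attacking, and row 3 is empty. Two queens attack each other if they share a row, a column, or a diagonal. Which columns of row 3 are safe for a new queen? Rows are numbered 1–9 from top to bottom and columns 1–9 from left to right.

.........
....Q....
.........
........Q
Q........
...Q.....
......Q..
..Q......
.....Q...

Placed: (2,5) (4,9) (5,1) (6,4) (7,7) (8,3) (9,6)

(2,5) attacks row 3 at column 5 and diagonals 4, 6.
(4,9) attacks row 3 at column 9 and diagonals 8.
(5,1) attacks row 3 at column 1 and diagonals 3.
(6,4) attacks row 3 at column 4 and diagonals 1, 7.
(7,7) attacks row 3 at column 7 and diagonals 3.
(8,3) attacks row 3 at column 3 and diagonals 8.
(9,6) attacks row 3 at column 6.
Attacked columns: {1, 3, 4, 5, 6, 7, 8, 9}. Safe: {2}.

columns 2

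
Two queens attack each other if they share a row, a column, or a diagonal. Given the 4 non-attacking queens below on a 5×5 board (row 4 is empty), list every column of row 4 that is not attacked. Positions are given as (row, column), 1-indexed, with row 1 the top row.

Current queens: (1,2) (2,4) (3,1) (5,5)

columns 3

(1,2) attacks row 4 at column 2 and diagonals 5.
(2,4) attacks row 4 at column 4 and diagonals 2.
(3,1) attacks row 4 at column 1 and diagonals 2.
(5,5) attacks row 4 at column 5 and diagonals 4.
Attacked columns: {1, 2, 4, 5}. Safe: {3}.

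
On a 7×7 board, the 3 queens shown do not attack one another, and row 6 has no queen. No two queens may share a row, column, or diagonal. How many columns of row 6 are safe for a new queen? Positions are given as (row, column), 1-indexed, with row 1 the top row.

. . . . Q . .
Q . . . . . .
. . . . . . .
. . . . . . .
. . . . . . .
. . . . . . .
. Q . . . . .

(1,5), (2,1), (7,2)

(1,5) attacks row 6 at column 5.
(2,1) attacks row 6 at column 1 and diagonals 5.
(7,2) attacks row 6 at column 2 and diagonals 1, 3.
Attacked columns: {1, 2, 3, 5}. Safe: {4, 6, 7}.

3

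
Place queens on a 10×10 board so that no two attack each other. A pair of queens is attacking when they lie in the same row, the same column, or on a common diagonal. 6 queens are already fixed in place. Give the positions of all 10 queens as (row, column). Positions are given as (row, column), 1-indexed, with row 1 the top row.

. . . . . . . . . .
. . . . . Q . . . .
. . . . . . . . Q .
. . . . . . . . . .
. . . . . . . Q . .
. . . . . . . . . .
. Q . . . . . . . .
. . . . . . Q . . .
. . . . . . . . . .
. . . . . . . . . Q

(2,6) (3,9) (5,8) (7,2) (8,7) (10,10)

Row 1: attacked by (2,6)→{5,6,7}; (3,9)→{7,9}; (5,8)→{4,8}; (7,2)→{2,8}; (8,7)→{7}; (10,10)→{1,10}. Safe: 3. Place at column 3.
Row 4: attacked by (1,3)→{3,6}; (2,6)→{4,6,8}; (3,9)→{8,9,10}; (5,8)→{7,8,9}; (7,2)→{2,5}; (8,7)→{3,7}; (10,10)→{4,10}. Safe: 1. Place at column 1.
Row 6: attacked by (1,3)→{3,8}; (2,6)→{2,6,10}; (3,9)→{6,9}; (4,1)→{1,3}; (5,8)→{7,8,9}; (7,2)→{1,2,3}; (8,7)→{5,7,9}; (10,10)→{6,10}. Safe: 4. Place at column 4.
Row 9: attacked by (1,3)→{3}; (2,6)→{6}; (3,9)→{3,9}; (4,1)→{1,6}; (5,8)→{4,8}; (6,4)→{1,4,7}; (7,2)→{2,4}; (8,7)→{6,7,8}; (10,10)→{9,10}. Safe: 5. Place at column 5.
Columns [3, 6, 9, 1, 8, 4, 2, 7, 5, 10], r−c [-2, -4, -6, 3, -3, 2, 5, 1, 4, 0], r+c [4, 8, 12, 5, 13, 10, 9, 15, 14, 20] are all distinct, so no two queens attack.

(1,3) (2,6) (3,9) (4,1) (5,8) (6,4) (7,2) (8,7) (9,5) (10,10)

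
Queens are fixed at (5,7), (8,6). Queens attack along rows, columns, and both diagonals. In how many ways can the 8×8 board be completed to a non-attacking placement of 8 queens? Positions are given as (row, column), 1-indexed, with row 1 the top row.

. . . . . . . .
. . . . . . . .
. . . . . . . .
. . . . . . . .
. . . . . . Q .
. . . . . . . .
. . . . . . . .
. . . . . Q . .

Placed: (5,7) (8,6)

2

Branch on row 1: col 1 → 0; col 2 → 0; col 4 → 1; col 5 → 0; col 8 → 1.
Sum: 0 + 0 + 1 + 0 + 1 = 2.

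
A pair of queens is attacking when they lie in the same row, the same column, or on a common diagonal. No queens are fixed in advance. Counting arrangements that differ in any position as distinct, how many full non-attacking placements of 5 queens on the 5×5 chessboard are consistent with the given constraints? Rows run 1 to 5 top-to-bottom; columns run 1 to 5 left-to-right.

Branch on row 1: col 1 → 2; col 2 → 2; col 3 → 2; col 4 → 2; col 5 → 2.
Sum: 2 + 2 + 2 + 2 + 2 = 10.
(This is the classic 5-queens count.)

10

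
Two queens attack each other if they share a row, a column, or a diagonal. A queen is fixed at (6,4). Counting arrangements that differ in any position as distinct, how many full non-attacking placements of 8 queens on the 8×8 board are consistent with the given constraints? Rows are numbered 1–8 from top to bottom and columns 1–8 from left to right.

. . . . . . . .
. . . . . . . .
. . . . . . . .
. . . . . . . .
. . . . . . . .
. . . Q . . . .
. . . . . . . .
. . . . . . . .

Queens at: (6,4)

12

Branch on row 1: col 1 → 2; col 2 → 2; col 3 → 3; col 5 → 1; col 6 → 2; col 7 → 2; col 8 → 0.
Sum: 2 + 2 + 3 + 1 + 2 + 2 + 0 = 12.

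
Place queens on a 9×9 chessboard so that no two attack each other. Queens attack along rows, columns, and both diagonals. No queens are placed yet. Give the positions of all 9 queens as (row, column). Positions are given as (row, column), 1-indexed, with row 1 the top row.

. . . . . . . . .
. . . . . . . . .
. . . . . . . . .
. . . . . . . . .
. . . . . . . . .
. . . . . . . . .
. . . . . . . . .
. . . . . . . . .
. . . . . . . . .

Row 1: Safe: 1, 2, 3, 4, 5, 6, 7, 8, 9. Place at column 9.
Row 2: attacked by (1,9)→{8,9}. Safe: 1, 2, 3, 4, 5, 6, 7. Place at column 7.
Row 3: attacked by (1,9)→{7,9}; (2,7)→{6,7,8}. Safe: 1, 2, 3, 4, 5. Place at column 2.
Row 4: attacked by (1,9)→{6,9}; (2,7)→{5,7,9}; (3,2)→{1,2,3}. Safe: 4, 8. Place at column 4.
Row 5: attacked by (1,9)→{5,9}; (2,7)→{4,7}; (3,2)→{2,4}; (4,4)→{3,4,5}. Safe: 1, 6, 8. Place at column 1.
Row 6: attacked by (1,9)→{4,9}; (2,7)→{3,7}; (3,2)→{2,5}; (4,4)→{2,4,6}; (5,1)→{1,2}. Safe: 8. Place at column 8.
Row 7: attacked by (1,9)→{3,9}; (2,7)→{2,7}; (3,2)→{2,6}; (4,4)→{1,4,7}; (5,1)→{1,3}; (6,8)→{7,8,9}. Safe: 5. Place at column 5.
Row 8: attacked by (1,9)→{2,9}; (2,7)→{1,7}; (3,2)→{2,7}; (4,4)→{4,8}; (5,1)→{1,4}; (6,8)→{6,8}; (7,5)→{4,5,6}. Safe: 3. Place at column 3.
Row 9: attacked by (1,9)→{1,9}; (2,7)→{7}; (3,2)→{2,8}; (4,4)→{4,9}; (5,1)→{1,5}; (6,8)→{5,8}; (7,5)→{3,5,7}; (8,3)→{2,3,4}. Safe: 6. Place at column 6.
Columns [9, 7, 2, 4, 1, 8, 5, 3, 6], r−c [-8, -5, 1, 0, 4, -2, 2, 5, 3], r+c [10, 9, 5, 8, 6, 14, 12, 11, 15] are all distinct, so no two queens attack.

(1,9) (2,7) (3,2) (4,4) (5,1) (6,8) (7,5) (8,3) (9,6)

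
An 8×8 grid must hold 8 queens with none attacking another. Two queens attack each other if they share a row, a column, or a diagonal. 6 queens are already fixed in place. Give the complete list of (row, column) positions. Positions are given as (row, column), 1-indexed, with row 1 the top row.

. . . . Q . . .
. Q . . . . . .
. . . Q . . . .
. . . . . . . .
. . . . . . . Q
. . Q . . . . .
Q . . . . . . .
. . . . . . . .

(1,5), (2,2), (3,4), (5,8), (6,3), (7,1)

(1,5) (2,2) (3,4) (4,6) (5,8) (6,3) (7,1) (8,7)

Row 4: attacked by (1,5)→{2,5,8}; (2,2)→{2,4}; (3,4)→{3,4,5}; (5,8)→{7,8}; (6,3)→{1,3,5}; (7,1)→{1,4}. Safe: 6. Place at column 6.
Row 8: attacked by (1,5)→{5}; (2,2)→{2,8}; (3,4)→{4}; (4,6)→{2,6}; (5,8)→{5,8}; (6,3)→{1,3,5}; (7,1)→{1,2}. Safe: 7. Place at column 7.
Columns [5, 2, 4, 6, 8, 3, 1, 7], r−c [-4, 0, -1, -2, -3, 3, 6, 1], r+c [6, 4, 7, 10, 13, 9, 8, 15] are all distinct, so no two queens attack.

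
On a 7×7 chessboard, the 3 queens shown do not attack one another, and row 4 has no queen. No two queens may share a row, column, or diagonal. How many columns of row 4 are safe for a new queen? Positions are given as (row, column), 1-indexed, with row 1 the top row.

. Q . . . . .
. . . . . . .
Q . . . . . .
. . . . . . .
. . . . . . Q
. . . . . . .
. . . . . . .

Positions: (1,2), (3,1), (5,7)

2

(1,2) attacks row 4 at column 2 and diagonals 5.
(3,1) attacks row 4 at column 1 and diagonals 2.
(5,7) attacks row 4 at column 7 and diagonals 6.
Attacked columns: {1, 2, 5, 6, 7}. Safe: {3, 4}.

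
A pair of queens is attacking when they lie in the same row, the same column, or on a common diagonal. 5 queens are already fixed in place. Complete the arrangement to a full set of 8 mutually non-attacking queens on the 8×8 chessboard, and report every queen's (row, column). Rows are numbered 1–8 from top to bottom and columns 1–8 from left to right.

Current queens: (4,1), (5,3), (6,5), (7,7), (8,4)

(1,2) (2,8) (3,6) (4,1) (5,3) (6,5) (7,7) (8,4)

Row 1: attacked by (4,1)→{1,4}; (5,3)→{3,7}; (6,5)→{5}; (7,7)→{1,7}; (8,4)→{4}. Safe: 2, 6, 8. Place at column 2.
Row 2: attacked by (1,2)→{1,2,3}; (4,1)→{1,3}; (5,3)→{3,6}; (6,5)→{1,5}; (7,7)→{2,7}; (8,4)→{4}. Safe: 8. Place at column 8.
Row 3: attacked by (1,2)→{2,4}; (2,8)→{7,8}; (4,1)→{1,2}; (5,3)→{1,3,5}; (6,5)→{2,5,8}; (7,7)→{3,7}; (8,4)→{4}. Safe: 6. Place at column 6.
Columns [2, 8, 6, 1, 3, 5, 7, 4], r−c [-1, -6, -3, 3, 2, 1, 0, 4], r+c [3, 10, 9, 5, 8, 11, 14, 12] are all distinct, so no two queens attack.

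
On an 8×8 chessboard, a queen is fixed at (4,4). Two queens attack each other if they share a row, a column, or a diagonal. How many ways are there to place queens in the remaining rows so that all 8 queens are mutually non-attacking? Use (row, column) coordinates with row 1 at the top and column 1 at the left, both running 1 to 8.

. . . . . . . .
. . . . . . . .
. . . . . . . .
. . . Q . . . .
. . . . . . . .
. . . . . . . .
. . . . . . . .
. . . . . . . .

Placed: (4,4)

Branch on row 1: col 2 → 1; col 3 → 1; col 5 → 4; col 6 → 2; col 8 → 0.
Sum: 1 + 1 + 4 + 2 + 0 = 8.

8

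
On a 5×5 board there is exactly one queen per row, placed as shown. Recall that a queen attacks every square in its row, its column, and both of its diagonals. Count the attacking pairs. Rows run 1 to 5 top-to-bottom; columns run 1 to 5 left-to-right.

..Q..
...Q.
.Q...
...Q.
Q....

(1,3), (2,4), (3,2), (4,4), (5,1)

3

Same column: (2,4)–(4,4) (column 4).
Same diagonal: (1,3)–(2,4) (|1−2| = |3−4| = 1); (2,4)–(5,1) (|2−5| = |4−1| = 3).
Total attacking pairs: 3.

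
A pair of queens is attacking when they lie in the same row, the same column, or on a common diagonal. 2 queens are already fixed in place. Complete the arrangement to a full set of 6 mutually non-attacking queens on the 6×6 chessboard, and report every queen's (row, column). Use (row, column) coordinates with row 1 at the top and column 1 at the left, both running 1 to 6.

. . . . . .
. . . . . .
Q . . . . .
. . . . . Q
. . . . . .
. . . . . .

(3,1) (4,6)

Row 1: attacked by (3,1)→{1,3}; (4,6)→{3,6}. Safe: 2, 4, 5. Place at column 5.
Row 2: attacked by (1,5)→{4,5,6}; (3,1)→{1,2}; (4,6)→{4,6}. Safe: 3. Place at column 3.
Row 5: attacked by (1,5)→{1,5}; (2,3)→{3,6}; (3,1)→{1,3}; (4,6)→{5,6}. Safe: 2, 4. Place at column 4.
Row 6: attacked by (1,5)→{5}; (2,3)→{3}; (3,1)→{1,4}; (4,6)→{4,6}; (5,4)→{3,4,5}. Safe: 2. Place at column 2.
Columns [5, 3, 1, 6, 4, 2], r−c [-4, -1, 2, -2, 1, 4], r+c [6, 5, 4, 10, 9, 8] are all distinct, so no two queens attack.

(1,5) (2,3) (3,1) (4,6) (5,4) (6,2)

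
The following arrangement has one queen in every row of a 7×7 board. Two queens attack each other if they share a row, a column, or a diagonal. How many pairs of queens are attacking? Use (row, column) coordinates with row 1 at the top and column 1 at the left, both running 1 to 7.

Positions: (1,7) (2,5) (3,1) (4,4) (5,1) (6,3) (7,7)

Same column: (1,7)–(7,7) (column 7); (3,1)–(5,1) (column 1).
Same diagonal: (1,7)–(4,4) (|1−4| = |7−4| = 3); (4,4)–(7,7) (|4−7| = |4−7| = 3).
Total attacking pairs: 4.

4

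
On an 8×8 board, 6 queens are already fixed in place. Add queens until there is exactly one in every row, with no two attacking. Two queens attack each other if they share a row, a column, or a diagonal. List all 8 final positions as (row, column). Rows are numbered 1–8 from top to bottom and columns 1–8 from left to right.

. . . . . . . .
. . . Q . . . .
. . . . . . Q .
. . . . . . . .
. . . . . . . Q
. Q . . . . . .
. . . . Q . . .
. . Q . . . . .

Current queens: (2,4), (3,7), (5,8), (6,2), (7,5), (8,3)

Row 1: attacked by (2,4)→{3,4,5}; (3,7)→{5,7}; (5,8)→{4,8}; (6,2)→{2,7}; (7,5)→{5}; (8,3)→{3}. Safe: 1, 6. Place at column 6.
Row 4: attacked by (1,6)→{3,6}; (2,4)→{2,4,6}; (3,7)→{6,7,8}; (5,8)→{7,8}; (6,2)→{2,4}; (7,5)→{2,5,8}; (8,3)→{3,7}. Safe: 1. Place at column 1.
Columns [6, 4, 7, 1, 8, 2, 5, 3], r−c [-5, -2, -4, 3, -3, 4, 2, 5], r+c [7, 6, 10, 5, 13, 8, 12, 11] are all distinct, so no two queens attack.

(1,6) (2,4) (3,7) (4,1) (5,8) (6,2) (7,5) (8,3)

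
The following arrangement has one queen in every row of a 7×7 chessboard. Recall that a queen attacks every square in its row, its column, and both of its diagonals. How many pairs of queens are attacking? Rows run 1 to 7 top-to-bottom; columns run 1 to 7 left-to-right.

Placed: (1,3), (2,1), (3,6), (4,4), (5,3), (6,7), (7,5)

3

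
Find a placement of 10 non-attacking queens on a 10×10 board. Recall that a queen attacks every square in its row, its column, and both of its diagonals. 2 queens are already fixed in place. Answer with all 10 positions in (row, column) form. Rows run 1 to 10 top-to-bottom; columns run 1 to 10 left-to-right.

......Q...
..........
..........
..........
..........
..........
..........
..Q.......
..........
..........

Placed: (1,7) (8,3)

(1,7) (2,4) (3,1) (4,8) (5,2) (6,9) (7,6) (8,3) (9,5) (10,10)

Row 2: attacked by (1,7)→{6,7,8}; (8,3)→{3,9}. Safe: 1, 2, 4, 5, 10. Place at column 4.
Row 3: attacked by (1,7)→{5,7,9}; (2,4)→{3,4,5}; (8,3)→{3,8}. Safe: 1, 2, 6, 10. Place at column 1.
Row 4: attacked by (1,7)→{4,7,10}; (2,4)→{2,4,6}; (3,1)→{1,2}; (8,3)→{3,7}. Safe: 5, 8, 9. Place at column 8.
Row 5: attacked by (1,7)→{3,7}; (2,4)→{1,4,7}; (3,1)→{1,3}; (4,8)→{7,8,9}; (8,3)→{3,6}. Safe: 2, 5, 10. Place at column 2.
Row 6: attacked by (1,7)→{2,7}; (2,4)→{4,8}; (3,1)→{1,4}; (4,8)→{6,8,10}; (5,2)→{1,2,3}; (8,3)→{1,3,5}. Safe: 9. Place at column 9.
Row 7: attacked by (1,7)→{1,7}; (2,4)→{4,9}; (3,1)→{1,5}; (4,8)→{5,8}; (5,2)→{2,4}; (6,9)→{8,9,10}; (8,3)→{2,3,4}. Safe: 6. Place at column 6.
Row 9: attacked by (1,7)→{7}; (2,4)→{4}; (3,1)→{1,7}; (4,8)→{3,8}; (5,2)→{2,6}; (6,9)→{6,9}; (7,6)→{4,6,8}; (8,3)→{2,3,4}. Safe: 5, 10. Place at column 5.
Row 10: attacked by (1,7)→{7}; (2,4)→{4}; (3,1)→{1,8}; (4,8)→{2,8}; (5,2)→{2,7}; (6,9)→{5,9}; (7,6)→{3,6,9}; (8,3)→{1,3,5}; (9,5)→{4,5,6}. Safe: 10. Place at column 10.
Columns [7, 4, 1, 8, 2, 9, 6, 3, 5, 10], r−c [-6, -2, 2, -4, 3, -3, 1, 5, 4, 0], r+c [8, 6, 4, 12, 7, 15, 13, 11, 14, 20] are all distinct, so no two queens attack.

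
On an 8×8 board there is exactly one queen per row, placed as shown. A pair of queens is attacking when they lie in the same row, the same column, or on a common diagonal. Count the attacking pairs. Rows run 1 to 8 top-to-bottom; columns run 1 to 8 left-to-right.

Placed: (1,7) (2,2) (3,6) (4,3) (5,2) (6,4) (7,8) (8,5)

3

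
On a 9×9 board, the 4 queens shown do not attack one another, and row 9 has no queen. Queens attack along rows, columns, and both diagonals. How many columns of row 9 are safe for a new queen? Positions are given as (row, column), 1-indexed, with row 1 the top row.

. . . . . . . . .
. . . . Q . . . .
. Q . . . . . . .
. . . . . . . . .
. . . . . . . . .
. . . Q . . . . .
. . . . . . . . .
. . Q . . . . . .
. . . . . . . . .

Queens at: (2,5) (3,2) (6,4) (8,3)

(2,5) attacks row 9 at column 5.
(3,2) attacks row 9 at column 2 and diagonals 8.
(6,4) attacks row 9 at column 4 and diagonals 1, 7.
(8,3) attacks row 9 at column 3 and diagonals 2, 4.
Attacked columns: {1, 2, 3, 4, 5, 7, 8}. Safe: {6, 9}.

2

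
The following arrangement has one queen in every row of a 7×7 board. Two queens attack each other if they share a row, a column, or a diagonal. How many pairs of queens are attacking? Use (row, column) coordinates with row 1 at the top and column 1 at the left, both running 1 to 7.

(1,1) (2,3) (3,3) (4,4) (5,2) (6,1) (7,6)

6

Same column: (1,1)–(6,1) (column 1); (2,3)–(3,3) (column 3).
Same diagonal: (1,1)–(3,3) (|1−3| = |1−3| = 2); (1,1)–(4,4) (|1−4| = |1−4| = 3); (3,3)–(4,4) (|3−4| = |3−4| = 1); (5,2)–(6,1) (|5−6| = |2−1| = 1).
Total attacking pairs: 6.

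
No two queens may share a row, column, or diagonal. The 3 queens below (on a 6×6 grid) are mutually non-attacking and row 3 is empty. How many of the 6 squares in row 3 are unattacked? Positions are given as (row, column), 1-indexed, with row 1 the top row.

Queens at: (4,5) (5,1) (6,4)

1

(4,5) attacks row 3 at column 5 and diagonals 4, 6.
(5,1) attacks row 3 at column 1 and diagonals 3.
(6,4) attacks row 3 at column 4 and diagonals 1.
Attacked columns: {1, 3, 4, 5, 6}. Safe: {2}.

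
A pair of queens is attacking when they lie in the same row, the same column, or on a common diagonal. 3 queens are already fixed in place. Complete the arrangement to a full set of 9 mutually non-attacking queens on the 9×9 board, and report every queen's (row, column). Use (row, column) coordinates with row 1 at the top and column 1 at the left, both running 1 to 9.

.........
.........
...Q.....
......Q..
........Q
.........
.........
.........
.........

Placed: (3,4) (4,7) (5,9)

(1,3) (2,1) (3,4) (4,7) (5,9) (6,2) (7,5) (8,8) (9,6)

Row 1: attacked by (3,4)→{2,4,6}; (4,7)→{4,7}; (5,9)→{5,9}. Safe: 1, 3, 8. Place at column 3.
Row 2: attacked by (1,3)→{2,3,4}; (3,4)→{3,4,5}; (4,7)→{5,7,9}; (5,9)→{6,9}. Safe: 1, 8. Place at column 1.
Row 6: attacked by (1,3)→{3,8}; (2,1)→{1,5}; (3,4)→{1,4,7}; (4,7)→{5,7,9}; (5,9)→{8,9}. Safe: 2, 6. Place at column 2.
Row 7: attacked by (1,3)→{3,9}; (2,1)→{1,6}; (3,4)→{4,8}; (4,7)→{4,7}; (5,9)→{7,9}; (6,2)→{1,2,3}. Safe: 5. Place at column 5.
Row 8: attacked by (1,3)→{3}; (2,1)→{1,7}; (3,4)→{4,9}; (4,7)→{3,7}; (5,9)→{6,9}; (6,2)→{2,4}; (7,5)→{4,5,6}. Safe: 8. Place at column 8.
Row 9: attacked by (1,3)→{3}; (2,1)→{1,8}; (3,4)→{4}; (4,7)→{2,7}; (5,9)→{5,9}; (6,2)→{2,5}; (7,5)→{3,5,7}; (8,8)→{7,8,9}. Safe: 6. Place at column 6.
Columns [3, 1, 4, 7, 9, 2, 5, 8, 6], r−c [-2, 1, -1, -3, -4, 4, 2, 0, 3], r+c [4, 3, 7, 11, 14, 8, 12, 16, 15] are all distinct, so no two queens attack.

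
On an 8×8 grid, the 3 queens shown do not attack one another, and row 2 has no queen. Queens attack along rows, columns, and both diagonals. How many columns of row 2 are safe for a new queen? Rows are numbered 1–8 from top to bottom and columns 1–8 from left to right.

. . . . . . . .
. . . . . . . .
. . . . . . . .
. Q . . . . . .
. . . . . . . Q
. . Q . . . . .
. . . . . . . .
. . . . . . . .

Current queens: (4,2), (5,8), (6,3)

2

(4,2) attacks row 2 at column 2 and diagonals 4.
(5,8) attacks row 2 at column 8 and diagonals 5.
(6,3) attacks row 2 at column 3 and diagonals 7.
Attacked columns: {2, 3, 4, 5, 7, 8}. Safe: {1, 6}.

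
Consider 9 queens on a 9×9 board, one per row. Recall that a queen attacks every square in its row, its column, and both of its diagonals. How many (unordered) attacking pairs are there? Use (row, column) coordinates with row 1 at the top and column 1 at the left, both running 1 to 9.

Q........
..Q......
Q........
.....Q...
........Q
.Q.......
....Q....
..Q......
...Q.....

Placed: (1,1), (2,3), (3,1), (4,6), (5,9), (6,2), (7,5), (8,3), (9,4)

4

Same column: (1,1)–(3,1) (column 1); (2,3)–(8,3) (column 3).
Same diagonal: (3,1)–(7,5) (|3−7| = |1−5| = 4); (8,3)–(9,4) (|8−9| = |3−4| = 1).
Total attacking pairs: 4.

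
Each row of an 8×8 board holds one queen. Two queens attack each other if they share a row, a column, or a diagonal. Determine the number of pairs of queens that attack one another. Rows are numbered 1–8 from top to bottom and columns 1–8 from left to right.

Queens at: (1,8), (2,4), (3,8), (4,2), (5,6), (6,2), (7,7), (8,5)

4

Same column: (1,8)–(3,8) (column 8); (4,2)–(6,2) (column 2).
Same diagonal: (2,4)–(4,2) (|2−4| = |4−2| = 2); (3,8)–(5,6) (|3−5| = |8−6| = 2).
Total attacking pairs: 4.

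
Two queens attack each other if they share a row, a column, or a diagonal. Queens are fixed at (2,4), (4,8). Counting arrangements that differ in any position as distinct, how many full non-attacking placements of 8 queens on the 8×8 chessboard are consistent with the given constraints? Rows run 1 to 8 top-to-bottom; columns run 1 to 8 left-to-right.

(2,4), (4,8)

Branch on row 1: col 1 → 0; col 2 → 1; col 6 → 1; col 7 → 1.
Sum: 0 + 1 + 1 + 1 = 3.

3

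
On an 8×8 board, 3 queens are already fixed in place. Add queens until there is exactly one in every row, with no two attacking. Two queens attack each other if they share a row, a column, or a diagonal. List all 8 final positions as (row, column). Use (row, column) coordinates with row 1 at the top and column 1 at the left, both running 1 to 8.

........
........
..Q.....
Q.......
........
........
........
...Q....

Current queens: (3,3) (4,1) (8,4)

(1,7) (2,5) (3,3) (4,1) (5,6) (6,8) (7,2) (8,4)

Row 1: attacked by (3,3)→{1,3,5}; (4,1)→{1,4}; (8,4)→{4}. Safe: 2, 6, 7, 8. Place at column 7.
Row 2: attacked by (1,7)→{6,7,8}; (3,3)→{2,3,4}; (4,1)→{1,3}; (8,4)→{4}. Safe: 5. Place at column 5.
Row 5: attacked by (1,7)→{3,7}; (2,5)→{2,5,8}; (3,3)→{1,3,5}; (4,1)→{1,2}; (8,4)→{1,4,7}. Safe: 6. Place at column 6.
Row 6: attacked by (1,7)→{2,7}; (2,5)→{1,5}; (3,3)→{3,6}; (4,1)→{1,3}; (5,6)→{5,6,7}; (8,4)→{2,4,6}. Safe: 8. Place at column 8.
Row 7: attacked by (1,7)→{1,7}; (2,5)→{5}; (3,3)→{3,7}; (4,1)→{1,4}; (5,6)→{4,6,8}; (6,8)→{7,8}; (8,4)→{3,4,5}. Safe: 2. Place at column 2.
Columns [7, 5, 3, 1, 6, 8, 2, 4], r−c [-6, -3, 0, 3, -1, -2, 5, 4], r+c [8, 7, 6, 5, 11, 14, 9, 12] are all distinct, so no two queens attack.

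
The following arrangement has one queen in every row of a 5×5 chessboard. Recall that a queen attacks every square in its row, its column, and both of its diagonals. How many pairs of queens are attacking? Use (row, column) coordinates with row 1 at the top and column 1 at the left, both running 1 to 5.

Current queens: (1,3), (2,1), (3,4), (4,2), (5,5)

All columns are distinct and no two queens satisfy |Δrow| = |Δcol|, so no pair attacks.

0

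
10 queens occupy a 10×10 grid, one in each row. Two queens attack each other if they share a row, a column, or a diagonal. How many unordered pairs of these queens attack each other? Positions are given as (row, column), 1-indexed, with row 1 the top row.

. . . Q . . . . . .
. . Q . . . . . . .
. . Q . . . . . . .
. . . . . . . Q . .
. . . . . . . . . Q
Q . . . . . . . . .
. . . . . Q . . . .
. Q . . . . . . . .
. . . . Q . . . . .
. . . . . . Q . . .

2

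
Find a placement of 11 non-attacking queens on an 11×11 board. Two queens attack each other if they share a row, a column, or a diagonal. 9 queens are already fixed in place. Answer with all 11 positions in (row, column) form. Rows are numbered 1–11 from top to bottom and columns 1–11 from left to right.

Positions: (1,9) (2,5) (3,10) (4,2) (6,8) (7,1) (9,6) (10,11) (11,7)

Row 5: attacked by (1,9)→{5,9}; (2,5)→{2,5,8}; (3,10)→{8,10}; (4,2)→{1,2,3}; (6,8)→{7,8,9}; (7,1)→{1,3}; (9,6)→{2,6,10}; (10,11)→{6,11}; (11,7)→{1,7}. Safe: 4. Place at column 4.
Row 8: attacked by (1,9)→{2,9}; (2,5)→{5,11}; (3,10)→{5,10}; (4,2)→{2,6}; (5,4)→{1,4,7}; (6,8)→{6,8,10}; (7,1)→{1,2}; (9,6)→{5,6,7}; (10,11)→{9,11}; (11,7)→{4,7,10}. Safe: 3. Place at column 3.
Columns [9, 5, 10, 2, 4, 8, 1, 3, 6, 11, 7], r−c [-8, -3, -7, 2, 1, -2, 6, 5, 3, -1, 4], r+c [10, 7, 13, 6, 9, 14, 8, 11, 15, 21, 18] are all distinct, so no two queens attack.

(1,9) (2,5) (3,10) (4,2) (5,4) (6,8) (7,1) (8,3) (9,6) (10,11) (11,7)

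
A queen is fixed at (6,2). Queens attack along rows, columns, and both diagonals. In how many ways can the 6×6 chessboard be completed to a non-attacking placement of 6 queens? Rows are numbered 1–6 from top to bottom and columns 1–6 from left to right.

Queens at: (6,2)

Branch on row 1: col 1 → 0; col 3 → 0; col 4 → 0; col 5 → 1; col 6 → 0.
Sum: 0 + 0 + 0 + 1 + 0 = 1.

1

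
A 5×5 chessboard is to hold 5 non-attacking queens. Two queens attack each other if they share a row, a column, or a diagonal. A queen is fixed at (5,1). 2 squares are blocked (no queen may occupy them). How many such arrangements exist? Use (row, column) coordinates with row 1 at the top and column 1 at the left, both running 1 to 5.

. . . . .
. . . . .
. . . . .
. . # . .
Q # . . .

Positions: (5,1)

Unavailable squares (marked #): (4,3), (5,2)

Branch on row 1: col 2 → 0; col 3 → 1; col 4 → 0.
Sum: 0 + 1 + 0 = 1.

1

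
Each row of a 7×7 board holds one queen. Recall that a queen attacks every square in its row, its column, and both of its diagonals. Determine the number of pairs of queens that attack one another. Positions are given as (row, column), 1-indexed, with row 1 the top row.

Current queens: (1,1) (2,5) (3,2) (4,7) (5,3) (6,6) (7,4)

3

Same diagonal: (1,1)–(6,6) (|1−6| = |1−6| = 5); (2,5)–(4,7) (|2−4| = |5−7| = 2); (4,7)–(7,4) (|4−7| = |7−4| = 3).
Total attacking pairs: 3.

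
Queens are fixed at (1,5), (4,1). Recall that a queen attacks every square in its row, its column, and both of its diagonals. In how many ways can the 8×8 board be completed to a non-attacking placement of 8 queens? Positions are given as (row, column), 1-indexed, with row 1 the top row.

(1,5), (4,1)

Branch on row 2: col 2 → 2; col 7 → 1; col 8 → 2.
Sum: 2 + 1 + 2 = 5.

5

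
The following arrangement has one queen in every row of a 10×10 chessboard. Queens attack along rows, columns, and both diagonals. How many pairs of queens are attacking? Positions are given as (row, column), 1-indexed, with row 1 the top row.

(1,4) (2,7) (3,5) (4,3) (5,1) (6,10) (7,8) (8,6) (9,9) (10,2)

All columns are distinct and no two queens satisfy |Δrow| = |Δcol|, so no pair attacks.

0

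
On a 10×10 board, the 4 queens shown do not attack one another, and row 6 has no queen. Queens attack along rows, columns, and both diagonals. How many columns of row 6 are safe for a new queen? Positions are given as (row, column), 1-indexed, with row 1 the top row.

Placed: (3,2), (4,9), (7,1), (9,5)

(3,2) attacks row 6 at column 2 and diagonals 5.
(4,9) attacks row 6 at column 9 and diagonals 7.
(7,1) attacks row 6 at column 1 and diagonals 2.
(9,5) attacks row 6 at column 5 and diagonals 2, 8.
Attacked columns: {1, 2, 5, 7, 8, 9}. Safe: {3, 4, 6, 10}.

4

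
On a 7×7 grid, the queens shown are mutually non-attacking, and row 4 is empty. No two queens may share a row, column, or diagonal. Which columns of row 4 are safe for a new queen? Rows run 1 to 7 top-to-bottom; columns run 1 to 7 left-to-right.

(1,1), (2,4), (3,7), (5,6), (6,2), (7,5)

columns 3

(1,1) attacks row 4 at column 1 and diagonals 4.
(2,4) attacks row 4 at column 4 and diagonals 2, 6.
(3,7) attacks row 4 at column 7 and diagonals 6.
(5,6) attacks row 4 at column 6 and diagonals 5, 7.
(6,2) attacks row 4 at column 2 and diagonals 4.
(7,5) attacks row 4 at column 5 and diagonals 2.
Attacked columns: {1, 2, 4, 5, 6, 7}. Safe: {3}.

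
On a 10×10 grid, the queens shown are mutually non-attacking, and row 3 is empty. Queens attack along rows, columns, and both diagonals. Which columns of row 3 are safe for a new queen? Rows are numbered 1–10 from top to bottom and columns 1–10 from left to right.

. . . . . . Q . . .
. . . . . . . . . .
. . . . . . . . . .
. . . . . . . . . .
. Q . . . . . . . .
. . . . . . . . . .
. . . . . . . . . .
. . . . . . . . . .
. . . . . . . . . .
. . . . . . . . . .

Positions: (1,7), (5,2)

(1,7) attacks row 3 at column 7 and diagonals 5, 9.
(5,2) attacks row 3 at column 2 and diagonals 4.
Attacked columns: {2, 4, 5, 7, 9}. Safe: {1, 3, 6, 8, 10}.

columns 1, 3, 6, 8, 10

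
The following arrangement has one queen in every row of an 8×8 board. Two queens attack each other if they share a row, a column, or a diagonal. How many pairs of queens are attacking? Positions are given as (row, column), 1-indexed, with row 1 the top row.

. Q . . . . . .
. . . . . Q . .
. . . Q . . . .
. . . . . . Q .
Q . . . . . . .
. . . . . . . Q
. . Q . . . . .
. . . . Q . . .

2

Same diagonal: (1,2)–(3,4) (|1−3| = |2−4| = 2); (5,1)–(7,3) (|5−7| = |1−3| = 2).
Total attacking pairs: 2.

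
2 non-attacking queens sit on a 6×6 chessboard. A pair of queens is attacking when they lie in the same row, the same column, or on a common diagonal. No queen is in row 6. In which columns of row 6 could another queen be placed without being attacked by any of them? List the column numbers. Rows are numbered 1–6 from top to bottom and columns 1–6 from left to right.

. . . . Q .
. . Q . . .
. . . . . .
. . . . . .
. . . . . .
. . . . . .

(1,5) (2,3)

(1,5) attacks row 6 at column 5.
(2,3) attacks row 6 at column 3.
Attacked columns: {3, 5}. Safe: {1, 2, 4, 6}.

columns 1, 2, 4, 6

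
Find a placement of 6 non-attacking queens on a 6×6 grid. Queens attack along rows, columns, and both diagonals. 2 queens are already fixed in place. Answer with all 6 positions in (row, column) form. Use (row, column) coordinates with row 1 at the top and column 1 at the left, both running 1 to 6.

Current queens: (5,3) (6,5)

(1,2) (2,4) (3,6) (4,1) (5,3) (6,5)

Row 1: attacked by (5,3)→{3}; (6,5)→{5}. Safe: 1, 2, 4, 6. Place at column 2.
Row 2: attacked by (1,2)→{1,2,3}; (5,3)→{3,6}; (6,5)→{1,5}. Safe: 4. Place at column 4.
Row 3: attacked by (1,2)→{2,4}; (2,4)→{3,4,5}; (5,3)→{1,3,5}; (6,5)→{2,5}. Safe: 6. Place at column 6.
Row 4: attacked by (1,2)→{2,5}; (2,4)→{2,4,6}; (3,6)→{5,6}; (5,3)→{2,3,4}; (6,5)→{3,5}. Safe: 1. Place at column 1.
Columns [2, 4, 6, 1, 3, 5], r−c [-1, -2, -3, 3, 2, 1], r+c [3, 6, 9, 5, 8, 11] are all distinct, so no two queens attack.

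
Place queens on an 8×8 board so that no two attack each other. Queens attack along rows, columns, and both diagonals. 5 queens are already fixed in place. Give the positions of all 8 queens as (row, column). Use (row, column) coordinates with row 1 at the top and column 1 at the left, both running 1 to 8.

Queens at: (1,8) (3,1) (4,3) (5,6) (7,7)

Row 2: attacked by (1,8)→{7,8}; (3,1)→{1,2}; (4,3)→{1,3,5}; (5,6)→{3,6}; (7,7)→{2,7}. Safe: 4. Place at column 4.
Row 6: attacked by (1,8)→{3,8}; (2,4)→{4,8}; (3,1)→{1,4}; (4,3)→{1,3,5}; (5,6)→{5,6,7}; (7,7)→{6,7,8}. Safe: 2. Place at column 2.
Row 8: attacked by (1,8)→{1,8}; (2,4)→{4}; (3,1)→{1,6}; (4,3)→{3,7}; (5,6)→{3,6}; (6,2)→{2,4}; (7,7)→{6,7,8}. Safe: 5. Place at column 5.
Columns [8, 4, 1, 3, 6, 2, 7, 5], r−c [-7, -2, 2, 1, -1, 4, 0, 3], r+c [9, 6, 4, 7, 11, 8, 14, 13] are all distinct, so no two queens attack.

(1,8) (2,4) (3,1) (4,3) (5,6) (6,2) (7,7) (8,5)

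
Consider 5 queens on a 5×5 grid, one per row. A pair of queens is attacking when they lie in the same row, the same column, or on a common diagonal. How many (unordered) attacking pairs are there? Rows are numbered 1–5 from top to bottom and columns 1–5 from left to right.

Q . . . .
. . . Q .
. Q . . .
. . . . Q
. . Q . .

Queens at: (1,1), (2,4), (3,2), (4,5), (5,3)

All columns are distinct and no two queens satisfy |Δrow| = |Δcol|, so no pair attacks.

0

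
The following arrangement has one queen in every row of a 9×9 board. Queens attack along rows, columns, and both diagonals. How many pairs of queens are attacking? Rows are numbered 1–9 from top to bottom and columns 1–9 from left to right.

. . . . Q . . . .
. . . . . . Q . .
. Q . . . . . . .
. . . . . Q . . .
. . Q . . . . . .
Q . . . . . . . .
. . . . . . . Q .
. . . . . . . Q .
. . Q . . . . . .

2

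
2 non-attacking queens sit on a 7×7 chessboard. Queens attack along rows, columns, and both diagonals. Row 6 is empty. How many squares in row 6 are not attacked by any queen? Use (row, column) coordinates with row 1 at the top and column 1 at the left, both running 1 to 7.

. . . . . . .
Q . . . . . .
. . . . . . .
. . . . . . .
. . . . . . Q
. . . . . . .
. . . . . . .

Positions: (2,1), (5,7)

3

(2,1) attacks row 6 at column 1 and diagonals 5.
(5,7) attacks row 6 at column 7 and diagonals 6.
Attacked columns: {1, 5, 6, 7}. Safe: {2, 3, 4}.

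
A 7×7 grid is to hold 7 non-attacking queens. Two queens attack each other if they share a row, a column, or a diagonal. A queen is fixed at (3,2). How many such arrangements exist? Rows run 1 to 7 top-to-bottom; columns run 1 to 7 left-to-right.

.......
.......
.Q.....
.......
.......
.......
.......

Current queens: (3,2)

Branch on row 1: col 1 → 1; col 3 → 2; col 5 → 2; col 6 → 1; col 7 → 0.
Sum: 1 + 2 + 2 + 1 + 0 = 6.

6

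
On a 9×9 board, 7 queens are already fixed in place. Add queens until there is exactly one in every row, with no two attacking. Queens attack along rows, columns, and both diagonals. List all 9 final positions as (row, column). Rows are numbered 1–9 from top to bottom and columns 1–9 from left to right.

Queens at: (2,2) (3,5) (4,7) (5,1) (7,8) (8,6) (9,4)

(1,9) (2,2) (3,5) (4,7) (5,1) (6,3) (7,8) (8,6) (9,4)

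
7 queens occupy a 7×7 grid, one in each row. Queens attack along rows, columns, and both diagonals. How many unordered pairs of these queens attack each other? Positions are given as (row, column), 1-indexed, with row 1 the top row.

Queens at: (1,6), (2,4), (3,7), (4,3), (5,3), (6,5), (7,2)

3

Same column: (4,3)–(5,3) (column 3).
Same diagonal: (1,6)–(4,3) (|1−4| = |6−3| = 3); (4,3)–(6,5) (|4−6| = |3−5| = 2).
Total attacking pairs: 3.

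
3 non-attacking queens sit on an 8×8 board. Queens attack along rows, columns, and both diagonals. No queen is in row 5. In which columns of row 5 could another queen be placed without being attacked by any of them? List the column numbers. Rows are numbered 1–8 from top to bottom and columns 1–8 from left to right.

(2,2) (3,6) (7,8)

columns 1, 3, 7

(2,2) attacks row 5 at column 2 and diagonals 5.
(3,6) attacks row 5 at column 6 and diagonals 4, 8.
(7,8) attacks row 5 at column 8 and diagonals 6.
Attacked columns: {2, 4, 5, 6, 8}. Safe: {1, 3, 7}.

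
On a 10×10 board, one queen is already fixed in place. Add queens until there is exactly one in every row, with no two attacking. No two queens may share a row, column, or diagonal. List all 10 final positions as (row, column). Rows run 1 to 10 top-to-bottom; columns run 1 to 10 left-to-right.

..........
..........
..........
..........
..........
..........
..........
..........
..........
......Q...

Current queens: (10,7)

Row 1: attacked by (10,7)→{7}. Safe: 1, 2, 3, 4, 5, 6, 8, 9, 10. Place at column 6.
Row 2: attacked by (1,6)→{5,6,7}; (10,7)→{7}. Safe: 1, 2, 3, 4, 8, 9, 10. Place at column 8.
Row 3: attacked by (1,6)→{4,6,8}; (2,8)→{7,8,9}; (10,7)→{7}. Safe: 1, 2, 3, 5, 10. Place at column 10.
Row 4: attacked by (1,6)→{3,6,9}; (2,8)→{6,8,10}; (3,10)→{9,10}; (10,7)→{1,7}. Safe: 2, 4, 5. Place at column 2.
Row 5: attacked by (1,6)→{2,6,10}; (2,8)→{5,8}; (3,10)→{8,10}; (4,2)→{1,2,3}; (10,7)→{2,7}. Safe: 4, 9. Place at column 4.
Row 6: attacked by (1,6)→{1,6}; (2,8)→{4,8}; (3,10)→{7,10}; (4,2)→{2,4}; (5,4)→{3,4,5}; (10,7)→{3,7}. Safe: 9. Place at column 9.
Row 7: attacked by (1,6)→{6}; (2,8)→{3,8}; (3,10)→{6,10}; (4,2)→{2,5}; (5,4)→{2,4,6}; (6,9)→{8,9,10}; (10,7)→{4,7,10}. Safe: 1. Place at column 1.
Row 8: attacked by (1,6)→{6}; (2,8)→{2,8}; (3,10)→{5,10}; (4,2)→{2,6}; (5,4)→{1,4,7}; (6,9)→{7,9}; (7,1)→{1,2}; (10,7)→{5,7,9}. Safe: 3. Place at column 3.
Row 9: attacked by (1,6)→{6}; (2,8)→{1,8}; (3,10)→{4,10}; (4,2)→{2,7}; (5,4)→{4,8}; (6,9)→{6,9}; (7,1)→{1,3}; (8,3)→{2,3,4}; (10,7)→{6,7,8}. Safe: 5. Place at column 5.
Columns [6, 8, 10, 2, 4, 9, 1, 3, 5, 7], r−c [-5, -6, -7, 2, 1, -3, 6, 5, 4, 3], r+c [7, 10, 13, 6, 9, 15, 8, 11, 14, 17] are all distinct, so no two queens attack.

(1,6) (2,8) (3,10) (4,2) (5,4) (6,9) (7,1) (8,3) (9,5) (10,7)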